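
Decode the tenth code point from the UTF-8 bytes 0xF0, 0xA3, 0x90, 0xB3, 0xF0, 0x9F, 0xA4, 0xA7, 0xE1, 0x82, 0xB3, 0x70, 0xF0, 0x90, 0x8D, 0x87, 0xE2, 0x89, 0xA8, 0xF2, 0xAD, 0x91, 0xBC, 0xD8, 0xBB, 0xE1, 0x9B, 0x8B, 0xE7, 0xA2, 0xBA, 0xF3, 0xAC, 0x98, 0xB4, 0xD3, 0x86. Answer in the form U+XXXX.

Offset 0: leading byte 0xF0 = 11110000 → 4-byte char #1 = F0 A3 90 B3.
Offset 4: leading byte 0xF0 = 11110000 → 4-byte char #2 = F0 9F A4 A7.
Offset 8: leading byte 0xE1 = 11100001 → 3-byte char #3 = E1 82 B3.
Offset 11: leading byte 0x70 = 01110000 → 1-byte char #4 = 70.
Offset 12: leading byte 0xF0 = 11110000 → 4-byte char #5 = F0 90 8D 87.
Offset 16: leading byte 0xE2 = 11100010 → 3-byte char #6 = E2 89 A8.
Offset 19: leading byte 0xF2 = 11110010 → 4-byte char #7 = F2 AD 91 BC.
Offset 23: leading byte 0xD8 = 11011000 → 2-byte char #8 = D8 BB.
Offset 25: leading byte 0xE1 = 11100001 → 3-byte char #9 = E1 9B 8B.
Offset 28: leading byte 0xE7 = 11100111 → 3-byte char #10 = E7 A2 BA.
Leading byte 0xE7 = 11100111 matches 1110xxxx → 3-byte sequence.
Byte 1: 0xE7 = 11100111, payload 0111 (4 bits).
Byte 2: 0xA2 = 10100010 (10xxxxxx ✓), payload 100010.
Byte 3: 0xBA = 10111010 (10xxxxxx ✓), payload 111010.
Concatenate: 0111100010111010 = 0x78BA (16 bits → U+78BA).

U+78BA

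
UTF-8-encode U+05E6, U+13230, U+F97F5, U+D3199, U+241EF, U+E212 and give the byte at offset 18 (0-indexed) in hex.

U+05E6 → 2-byte form D7 A6 at offsets 0–1.
U+13230 → 4-byte form F0 93 88 B0 at offsets 2–5.
U+F97F5 → 4-byte form F3 B9 9F B5 at offsets 6–9.
U+D3199 → 4-byte form F3 93 86 99 at offsets 10–13.
U+241EF → 4-byte form F0 A4 87 AF at offsets 14–17.
U+E212 → 3-byte form EE 88 92 at offsets 18–20.
Offset 18 falls in char 6's range; it's byte 1 of EE 88 92 = 0xEE.

0xEE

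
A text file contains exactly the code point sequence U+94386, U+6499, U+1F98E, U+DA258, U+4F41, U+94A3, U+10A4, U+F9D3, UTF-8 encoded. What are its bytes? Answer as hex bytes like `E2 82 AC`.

U+94386: 4-byte form → F2 94 8E 86.
U+6499: 3-byte form → E6 92 99.
U+1F98E: 4-byte form → F0 9F A6 8E.
U+DA258: 4-byte form → F3 9A 89 98.
U+4F41: 3-byte form → E4 BD 81.
U+94A3: 3-byte form → E9 92 A3.
U+10A4: 3-byte form → E1 82 A4.
U+F9D3: 3-byte form → EF A7 93.
Concatenated (27 bytes): F2 94 8E 86 E6 92 99 F0 9F A6 8E F3 9A 89 98 E4 BD 81 E9 92 A3 E1 82 A4 EF A7 93.

F2 94 8E 86 E6 92 99 F0 9F A6 8E F3 9A 89 98 E4 BD 81 E9 92 A3 E1 82 A4 EF A7 93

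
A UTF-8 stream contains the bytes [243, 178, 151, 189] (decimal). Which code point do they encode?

U+F25FD

Leading byte 0xF3 = 11110011 matches 11110xxx → 4-byte sequence.
Byte 1: 0xF3 = 11110011, payload 011 (3 bits).
Byte 2: 0xB2 = 10110010 (10xxxxxx ✓), payload 110010.
Byte 3: 0x97 = 10010111 (10xxxxxx ✓), payload 010111.
Byte 4: 0xBD = 10111101 (10xxxxxx ✓), payload 111101.
Concatenate: 011110010010111111101 = 0xF25FD (21 bits → U+F25FD).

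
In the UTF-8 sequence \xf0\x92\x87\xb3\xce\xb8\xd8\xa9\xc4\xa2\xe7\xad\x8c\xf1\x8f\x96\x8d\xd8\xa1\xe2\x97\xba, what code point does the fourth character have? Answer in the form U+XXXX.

U+0122

Offset 0: leading byte 0xF0 = 11110000 → 4-byte char #1 = F0 92 87 B3.
Offset 4: leading byte 0xCE = 11001110 → 2-byte char #2 = CE B8.
Offset 6: leading byte 0xD8 = 11011000 → 2-byte char #3 = D8 A9.
Offset 8: leading byte 0xC4 = 11000100 → 2-byte char #4 = C4 A2.
Leading byte 0xC4 = 11000100 matches 110xxxxx → 2-byte sequence.
Byte 1: 0xC4 = 11000100, payload 00100 (5 bits).
Byte 2: 0xA2 = 10100010 (10xxxxxx ✓), payload 100010.
Concatenate: 00100100010 = 0x122 (11 bits → U+0122).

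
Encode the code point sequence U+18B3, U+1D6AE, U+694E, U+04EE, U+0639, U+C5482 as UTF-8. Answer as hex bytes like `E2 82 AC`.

U+18B3: 3-byte form → E1 A2 B3.
U+1D6AE: 4-byte form → F0 9D 9A AE.
U+694E: 3-byte form → E6 A5 8E.
U+04EE: 2-byte form → D3 AE.
U+0639: 2-byte form → D8 B9.
U+C5482: 4-byte form → F3 85 92 82.
Concatenated (18 bytes): E1 A2 B3 F0 9D 9A AE E6 A5 8E D3 AE D8 B9 F3 85 92 82.

E1 A2 B3 F0 9D 9A AE E6 A5 8E D3 AE D8 B9 F3 85 92 82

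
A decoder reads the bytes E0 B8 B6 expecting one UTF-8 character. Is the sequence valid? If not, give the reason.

Leading byte 0xE0 = 11100000 → 3-byte form.
Continuation bytes 0xB8=10111000, 0xB6=10110110 all match 10xxxxxx.
Decoded value 0xE36 is ≥ 0x800 (shortest form) and not a surrogate.

valid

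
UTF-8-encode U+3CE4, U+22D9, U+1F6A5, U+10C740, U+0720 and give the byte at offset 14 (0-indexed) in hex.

U+3CE4 → 3-byte form E3 B3 A4 at offsets 0–2.
U+22D9 → 3-byte form E2 8B 99 at offsets 3–5.
U+1F6A5 → 4-byte form F0 9F 9A A5 at offsets 6–9.
U+10C740 → 4-byte form F4 8C 9D 80 at offsets 10–13.
U+0720 → 2-byte form DC A0 at offsets 14–15.
Offset 14 falls in char 5's range; it's byte 1 of DC A0 = 0xDC.

0xDC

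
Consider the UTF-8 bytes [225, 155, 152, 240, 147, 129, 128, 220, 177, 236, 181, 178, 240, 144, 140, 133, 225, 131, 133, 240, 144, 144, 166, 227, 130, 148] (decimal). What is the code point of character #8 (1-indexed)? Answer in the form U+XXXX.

U+3094

Offset 0: leading byte 0xE1 = 11100001 → 3-byte char #1 = E1 9B 98.
Offset 3: leading byte 0xF0 = 11110000 → 4-byte char #2 = F0 93 81 80.
Offset 7: leading byte 0xDC = 11011100 → 2-byte char #3 = DC B1.
Offset 9: leading byte 0xEC = 11101100 → 3-byte char #4 = EC B5 B2.
Offset 12: leading byte 0xF0 = 11110000 → 4-byte char #5 = F0 90 8C 85.
Offset 16: leading byte 0xE1 = 11100001 → 3-byte char #6 = E1 83 85.
Offset 19: leading byte 0xF0 = 11110000 → 4-byte char #7 = F0 90 90 A6.
Offset 23: leading byte 0xE3 = 11100011 → 3-byte char #8 = E3 82 94.
Leading byte 0xE3 = 11100011 matches 1110xxxx → 3-byte sequence.
Byte 1: 0xE3 = 11100011, payload 0011 (4 bits).
Byte 2: 0x82 = 10000010 (10xxxxxx ✓), payload 000010.
Byte 3: 0x94 = 10010100 (10xxxxxx ✓), payload 010100.
Concatenate: 0011000010010100 = 0x3094 (16 bits → U+3094).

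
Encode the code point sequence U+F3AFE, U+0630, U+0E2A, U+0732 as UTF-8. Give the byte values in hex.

U+F3AFE: 4-byte form → F3 B3 AB BE.
U+0630: 2-byte form → D8 B0.
U+0E2A: 3-byte form → E0 B8 AA.
U+0732: 2-byte form → DC B2.
Concatenated (11 bytes): F3 B3 AB BE D8 B0 E0 B8 AA DC B2.

F3 B3 AB BE D8 B0 E0 B8 AA DC B2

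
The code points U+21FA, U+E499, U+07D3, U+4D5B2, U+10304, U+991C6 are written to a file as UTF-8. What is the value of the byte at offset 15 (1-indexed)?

0x8C

1-indexed offset 15 is 0-indexed offset 14.
U+21FA → 3-byte form E2 87 BA at offsets 0–2.
U+E499 → 3-byte form EE 92 99 at offsets 3–5.
U+07D3 → 2-byte form DF 93 at offsets 6–7.
U+4D5B2 → 4-byte form F1 8D 96 B2 at offsets 8–11.
U+10304 → 4-byte form F0 90 8C 84 at offsets 12–15.
Offset 14 falls in char 5's range; it's byte 3 of F0 90 8C 84 = 0x8C.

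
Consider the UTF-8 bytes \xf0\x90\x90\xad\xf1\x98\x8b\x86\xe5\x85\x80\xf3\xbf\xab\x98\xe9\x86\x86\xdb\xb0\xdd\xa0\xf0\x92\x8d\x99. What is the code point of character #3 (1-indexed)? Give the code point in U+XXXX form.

Offset 0: leading byte 0xF0 = 11110000 → 4-byte char #1 = F0 90 90 AD.
Offset 4: leading byte 0xF1 = 11110001 → 4-byte char #2 = F1 98 8B 86.
Offset 8: leading byte 0xE5 = 11100101 → 3-byte char #3 = E5 85 80.
Leading byte 0xE5 = 11100101 matches 1110xxxx → 3-byte sequence.
Byte 1: 0xE5 = 11100101, payload 0101 (4 bits).
Byte 2: 0x85 = 10000101 (10xxxxxx ✓), payload 000101.
Byte 3: 0x80 = 10000000 (10xxxxxx ✓), payload 000000.
Concatenate: 0101000101000000 = 0x5140 (16 bits → U+5140).

U+5140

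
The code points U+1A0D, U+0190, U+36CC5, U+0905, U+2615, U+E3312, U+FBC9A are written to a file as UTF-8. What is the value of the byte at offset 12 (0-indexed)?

U+1A0D → 3-byte form E1 A8 8D at offsets 0–2.
U+0190 → 2-byte form C6 90 at offsets 3–4.
U+36CC5 → 4-byte form F0 B6 B3 85 at offsets 5–8.
U+0905 → 3-byte form E0 A4 85 at offsets 9–11.
U+2615 → 3-byte form E2 98 95 at offsets 12–14.
Offset 12 falls in char 5's range; it's byte 1 of E2 98 95 = 0xE2.

0xE2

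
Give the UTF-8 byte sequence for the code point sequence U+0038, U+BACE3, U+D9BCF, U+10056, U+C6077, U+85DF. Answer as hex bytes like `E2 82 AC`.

38 F2 BA B3 A3 F3 99 AF 8F F0 90 81 96 F3 86 81 B7 E8 97 9F

U+0038: 1-byte form → 38.
U+BACE3: 4-byte form → F2 BA B3 A3.
U+D9BCF: 4-byte form → F3 99 AF 8F.
U+10056: 4-byte form → F0 90 81 96.
U+C6077: 4-byte form → F3 86 81 B7.
U+85DF: 3-byte form → E8 97 9F.
Concatenated (20 bytes): 38 F2 BA B3 A3 F3 99 AF 8F F0 90 81 96 F3 86 81 B7 E8 97 9F.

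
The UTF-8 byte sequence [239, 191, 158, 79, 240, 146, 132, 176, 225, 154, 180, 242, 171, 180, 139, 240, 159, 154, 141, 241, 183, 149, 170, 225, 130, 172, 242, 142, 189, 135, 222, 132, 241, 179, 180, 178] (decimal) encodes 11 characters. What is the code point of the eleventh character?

U+73D32

Offset 0: leading byte 0xEF = 11101111 → 3-byte char #1 = EF BF 9E.
Offset 3: leading byte 0x4F = 01001111 → 1-byte char #2 = 4F.
Offset 4: leading byte 0xF0 = 11110000 → 4-byte char #3 = F0 92 84 B0.
Offset 8: leading byte 0xE1 = 11100001 → 3-byte char #4 = E1 9A B4.
Offset 11: leading byte 0xF2 = 11110010 → 4-byte char #5 = F2 AB B4 8B.
Offset 15: leading byte 0xF0 = 11110000 → 4-byte char #6 = F0 9F 9A 8D.
Offset 19: leading byte 0xF1 = 11110001 → 4-byte char #7 = F1 B7 95 AA.
Offset 23: leading byte 0xE1 = 11100001 → 3-byte char #8 = E1 82 AC.
Offset 26: leading byte 0xF2 = 11110010 → 4-byte char #9 = F2 8E BD 87.
Offset 30: leading byte 0xDE = 11011110 → 2-byte char #10 = DE 84.
Offset 32: leading byte 0xF1 = 11110001 → 4-byte char #11 = F1 B3 B4 B2.
Leading byte 0xF1 = 11110001 matches 11110xxx → 4-byte sequence.
Byte 1: 0xF1 = 11110001, payload 001 (3 bits).
Byte 2: 0xB3 = 10110011 (10xxxxxx ✓), payload 110011.
Byte 3: 0xB4 = 10110100 (10xxxxxx ✓), payload 110100.
Byte 4: 0xB2 = 10110010 (10xxxxxx ✓), payload 110010.
Concatenate: 001110011110100110010 = 0x73D32 (21 bits → U+73D32).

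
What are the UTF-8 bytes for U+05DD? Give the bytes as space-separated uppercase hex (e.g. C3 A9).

D7 9D

U+05DD = 0x5DD = 1501 decimal. In range U+0080–U+07FF → 2-byte form: 110xxxxx 10xxxxxx.
Binary (11 bits): 10111011101.
Split 5+6: 10111 | 011101.
Byte 1: 11010111 = 0xD7.
Byte 2: 10011101 = 0x9D.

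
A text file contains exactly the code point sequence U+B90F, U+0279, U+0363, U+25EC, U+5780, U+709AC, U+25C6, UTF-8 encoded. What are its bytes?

U+B90F: 3-byte form → EB A4 8F.
U+0279: 2-byte form → C9 B9.
U+0363: 2-byte form → CD A3.
U+25EC: 3-byte form → E2 97 AC.
U+5780: 3-byte form → E5 9E 80.
U+709AC: 4-byte form → F1 B0 A6 AC.
U+25C6: 3-byte form → E2 97 86.
Concatenated (20 bytes): EB A4 8F C9 B9 CD A3 E2 97 AC E5 9E 80 F1 B0 A6 AC E2 97 86.

EB A4 8F C9 B9 CD A3 E2 97 AC E5 9E 80 F1 B0 A6 AC E2 97 86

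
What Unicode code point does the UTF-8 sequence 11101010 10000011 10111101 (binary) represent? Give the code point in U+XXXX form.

Leading byte 0xEA = 11101010 matches 1110xxxx → 3-byte sequence.
Byte 1: 0xEA = 11101010, payload 1010 (4 bits).
Byte 2: 0x83 = 10000011 (10xxxxxx ✓), payload 000011.
Byte 3: 0xBD = 10111101 (10xxxxxx ✓), payload 111101.
Concatenate: 1010000011111101 = 0xA0FD (16 bits → U+A0FD).

U+A0FD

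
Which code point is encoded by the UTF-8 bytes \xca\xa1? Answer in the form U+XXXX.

U+02A1

Leading byte 0xCA = 11001010 matches 110xxxxx → 2-byte sequence.
Byte 1: 0xCA = 11001010, payload 01010 (5 bits).
Byte 2: 0xA1 = 10100001 (10xxxxxx ✓), payload 100001.
Concatenate: 01010100001 = 0x2A1 (11 bits → U+02A1).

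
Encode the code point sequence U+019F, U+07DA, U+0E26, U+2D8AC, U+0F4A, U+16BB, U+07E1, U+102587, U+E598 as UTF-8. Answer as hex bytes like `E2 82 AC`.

C6 9F DF 9A E0 B8 A6 F0 AD A2 AC E0 BD 8A E1 9A BB DF A1 F4 82 96 87 EE 96 98

U+019F: 2-byte form → C6 9F.
U+07DA: 2-byte form → DF 9A.
U+0E26: 3-byte form → E0 B8 A6.
U+2D8AC: 4-byte form → F0 AD A2 AC.
U+0F4A: 3-byte form → E0 BD 8A.
U+16BB: 3-byte form → E1 9A BB.
U+07E1: 2-byte form → DF A1.
U+102587: 4-byte form → F4 82 96 87.
U+E598: 3-byte form → EE 96 98.
Concatenated (26 bytes): C6 9F DF 9A E0 B8 A6 F0 AD A2 AC E0 BD 8A E1 9A BB DF A1 F4 82 96 87 EE 96 98.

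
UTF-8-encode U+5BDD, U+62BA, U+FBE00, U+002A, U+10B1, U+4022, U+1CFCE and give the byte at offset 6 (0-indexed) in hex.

U+5BDD → 3-byte form E5 AF 9D at offsets 0–2.
U+62BA → 3-byte form E6 8A BA at offsets 3–5.
U+FBE00 → 4-byte form F3 BB B8 80 at offsets 6–9.
Offset 6 falls in char 3's range; it's byte 1 of F3 BB B8 80 = 0xF3.

0xF3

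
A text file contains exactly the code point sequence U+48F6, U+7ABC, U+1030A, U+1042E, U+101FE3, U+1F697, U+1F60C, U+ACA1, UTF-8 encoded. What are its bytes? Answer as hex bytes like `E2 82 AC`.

E4 A3 B6 E7 AA BC F0 90 8C 8A F0 90 90 AE F4 81 BF A3 F0 9F 9A 97 F0 9F 98 8C EA B2 A1

U+48F6: 3-byte form → E4 A3 B6.
U+7ABC: 3-byte form → E7 AA BC.
U+1030A: 4-byte form → F0 90 8C 8A.
U+1042E: 4-byte form → F0 90 90 AE.
U+101FE3: 4-byte form → F4 81 BF A3.
U+1F697: 4-byte form → F0 9F 9A 97.
U+1F60C: 4-byte form → F0 9F 98 8C.
U+ACA1: 3-byte form → EA B2 A1.
Concatenated (29 bytes): E4 A3 B6 E7 AA BC F0 90 8C 8A F0 90 90 AE F4 81 BF A3 F0 9F 9A 97 F0 9F 98 8C EA B2 A1.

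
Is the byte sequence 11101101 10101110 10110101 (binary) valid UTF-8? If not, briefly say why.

Structurally a 3-byte sequence; payload = 0xDBB5.
But 0xDBB5 is in U+D800–U+DFFF, the surrogate range. Surrogates are not Unicode scalar values and are forbidden in UTF-8.

invalid (encodes a surrogate (U+D800–U+DFFF))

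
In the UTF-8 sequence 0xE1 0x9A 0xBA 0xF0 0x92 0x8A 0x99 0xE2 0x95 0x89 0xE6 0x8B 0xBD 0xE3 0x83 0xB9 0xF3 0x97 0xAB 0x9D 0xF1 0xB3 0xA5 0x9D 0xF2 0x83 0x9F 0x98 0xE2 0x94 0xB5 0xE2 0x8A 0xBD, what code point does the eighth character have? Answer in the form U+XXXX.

U+837D8

Offset 0: leading byte 0xE1 = 11100001 → 3-byte char #1 = E1 9A BA.
Offset 3: leading byte 0xF0 = 11110000 → 4-byte char #2 = F0 92 8A 99.
Offset 7: leading byte 0xE2 = 11100010 → 3-byte char #3 = E2 95 89.
Offset 10: leading byte 0xE6 = 11100110 → 3-byte char #4 = E6 8B BD.
Offset 13: leading byte 0xE3 = 11100011 → 3-byte char #5 = E3 83 B9.
Offset 16: leading byte 0xF3 = 11110011 → 4-byte char #6 = F3 97 AB 9D.
Offset 20: leading byte 0xF1 = 11110001 → 4-byte char #7 = F1 B3 A5 9D.
Offset 24: leading byte 0xF2 = 11110010 → 4-byte char #8 = F2 83 9F 98.
Leading byte 0xF2 = 11110010 matches 11110xxx → 4-byte sequence.
Byte 1: 0xF2 = 11110010, payload 010 (3 bits).
Byte 2: 0x83 = 10000011 (10xxxxxx ✓), payload 000011.
Byte 3: 0x9F = 10011111 (10xxxxxx ✓), payload 011111.
Byte 4: 0x98 = 10011000 (10xxxxxx ✓), payload 011000.
Concatenate: 010000011011111011000 = 0x837D8 (21 bits → U+837D8).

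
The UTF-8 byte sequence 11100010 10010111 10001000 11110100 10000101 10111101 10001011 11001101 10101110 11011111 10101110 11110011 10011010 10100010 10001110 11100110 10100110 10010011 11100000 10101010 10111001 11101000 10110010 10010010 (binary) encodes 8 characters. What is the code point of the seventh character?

Offset 0: leading byte 0xE2 = 11100010 → 3-byte char #1 = E2 97 88.
Offset 3: leading byte 0xF4 = 11110100 → 4-byte char #2 = F4 85 BD 8B.
Offset 7: leading byte 0xCD = 11001101 → 2-byte char #3 = CD AE.
Offset 9: leading byte 0xDF = 11011111 → 2-byte char #4 = DF AE.
Offset 11: leading byte 0xF3 = 11110011 → 4-byte char #5 = F3 9A A2 8E.
Offset 15: leading byte 0xE6 = 11100110 → 3-byte char #6 = E6 A6 93.
Offset 18: leading byte 0xE0 = 11100000 → 3-byte char #7 = E0 AA B9.
Leading byte 0xE0 = 11100000 matches 1110xxxx → 3-byte sequence.
Byte 1: 0xE0 = 11100000, payload 0000 (4 bits).
Byte 2: 0xAA = 10101010 (10xxxxxx ✓), payload 101010.
Byte 3: 0xB9 = 10111001 (10xxxxxx ✓), payload 111001.
Concatenate: 0000101010111001 = 0xAB9 (16 bits → U+0AB9).

U+0AB9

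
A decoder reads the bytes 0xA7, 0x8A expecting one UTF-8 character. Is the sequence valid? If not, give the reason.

invalid (continuation byte with no leading byte)

Byte 0xA7 = 10100111 has the form 10xxxxxx — a continuation byte — but there is no preceding leading byte.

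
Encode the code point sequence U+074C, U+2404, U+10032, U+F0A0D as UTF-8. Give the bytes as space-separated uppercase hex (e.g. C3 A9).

DD 8C E2 90 84 F0 90 80 B2 F3 B0 A8 8D

U+074C: 2-byte form → DD 8C.
U+2404: 3-byte form → E2 90 84.
U+10032: 4-byte form → F0 90 80 B2.
U+F0A0D: 4-byte form → F3 B0 A8 8D.
Concatenated (13 bytes): DD 8C E2 90 84 F0 90 80 B2 F3 B0 A8 8D.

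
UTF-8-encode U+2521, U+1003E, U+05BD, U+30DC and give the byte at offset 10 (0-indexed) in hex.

0x83

U+2521 → 3-byte form E2 94 A1 at offsets 0–2.
U+1003E → 4-byte form F0 90 80 BE at offsets 3–6.
U+05BD → 2-byte form D6 BD at offsets 7–8.
U+30DC → 3-byte form E3 83 9C at offsets 9–11.
Offset 10 falls in char 4's range; it's byte 2 of E3 83 9C = 0x83.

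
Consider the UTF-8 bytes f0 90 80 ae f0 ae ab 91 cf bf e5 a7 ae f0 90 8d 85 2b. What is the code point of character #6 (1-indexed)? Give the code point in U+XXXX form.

Offset 0: leading byte 0xF0 = 11110000 → 4-byte char #1 = F0 90 80 AE.
Offset 4: leading byte 0xF0 = 11110000 → 4-byte char #2 = F0 AE AB 91.
Offset 8: leading byte 0xCF = 11001111 → 2-byte char #3 = CF BF.
Offset 10: leading byte 0xE5 = 11100101 → 3-byte char #4 = E5 A7 AE.
Offset 13: leading byte 0xF0 = 11110000 → 4-byte char #5 = F0 90 8D 85.
Offset 17: leading byte 0x2B = 00101011 → 1-byte char #6 = 2B.
Leading byte 0x2B = 00101011 matches 0xxxxxxx → 1-byte sequence.
Byte 1: 0x2B = 00101011, payload 0101011 (7 bits).
Concatenate: 0101011 = 0x2B (7 bits → U+002B).

U+002B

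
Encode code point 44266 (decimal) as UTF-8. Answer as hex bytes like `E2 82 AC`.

EA B3 AA

U+ACEA = 0xACEA = 44266 decimal. In range U+0800–U+FFFF → 3-byte form: 1110xxxx 10xxxxxx 10xxxxxx.
Binary (16 bits): 1010110011101010.
Split 4+6+6: 1010 | 110011 | 101010.
Byte 1: 11101010 = 0xEA.
Byte 2: 10110011 = 0xB3.
Byte 3: 10101010 = 0xAA.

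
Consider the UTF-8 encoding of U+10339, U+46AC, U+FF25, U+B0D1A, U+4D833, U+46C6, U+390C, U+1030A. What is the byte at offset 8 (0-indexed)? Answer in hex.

0xBC

U+10339 → 4-byte form F0 90 8C B9 at offsets 0–3.
U+46AC → 3-byte form E4 9A AC at offsets 4–6.
U+FF25 → 3-byte form EF BC A5 at offsets 7–9.
Offset 8 falls in char 3's range; it's byte 2 of EF BC A5 = 0xBC.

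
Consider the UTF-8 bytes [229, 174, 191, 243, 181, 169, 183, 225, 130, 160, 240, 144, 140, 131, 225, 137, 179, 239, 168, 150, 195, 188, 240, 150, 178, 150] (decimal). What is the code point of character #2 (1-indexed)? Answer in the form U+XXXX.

Offset 0: leading byte 0xE5 = 11100101 → 3-byte char #1 = E5 AE BF.
Offset 3: leading byte 0xF3 = 11110011 → 4-byte char #2 = F3 B5 A9 B7.
Leading byte 0xF3 = 11110011 matches 11110xxx → 4-byte sequence.
Byte 1: 0xF3 = 11110011, payload 011 (3 bits).
Byte 2: 0xB5 = 10110101 (10xxxxxx ✓), payload 110101.
Byte 3: 0xA9 = 10101001 (10xxxxxx ✓), payload 101001.
Byte 4: 0xB7 = 10110111 (10xxxxxx ✓), payload 110111.
Concatenate: 011110101101001110111 = 0xF5A77 (21 bits → U+F5A77).

U+F5A77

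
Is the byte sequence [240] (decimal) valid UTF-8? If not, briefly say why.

invalid (sequence truncated)

Leading byte 0xF0 = 11110000 → 4-byte form, but only 1 byte is present.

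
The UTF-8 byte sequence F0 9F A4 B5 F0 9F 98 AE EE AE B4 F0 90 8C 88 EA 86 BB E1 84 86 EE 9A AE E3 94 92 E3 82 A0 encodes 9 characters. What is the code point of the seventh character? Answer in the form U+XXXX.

U+E6AE

Offset 0: leading byte 0xF0 = 11110000 → 4-byte char #1 = F0 9F A4 B5.
Offset 4: leading byte 0xF0 = 11110000 → 4-byte char #2 = F0 9F 98 AE.
Offset 8: leading byte 0xEE = 11101110 → 3-byte char #3 = EE AE B4.
Offset 11: leading byte 0xF0 = 11110000 → 4-byte char #4 = F0 90 8C 88.
Offset 15: leading byte 0xEA = 11101010 → 3-byte char #5 = EA 86 BB.
Offset 18: leading byte 0xE1 = 11100001 → 3-byte char #6 = E1 84 86.
Offset 21: leading byte 0xEE = 11101110 → 3-byte char #7 = EE 9A AE.
Leading byte 0xEE = 11101110 matches 1110xxxx → 3-byte sequence.
Byte 1: 0xEE = 11101110, payload 1110 (4 bits).
Byte 2: 0x9A = 10011010 (10xxxxxx ✓), payload 011010.
Byte 3: 0xAE = 10101110 (10xxxxxx ✓), payload 101110.
Concatenate: 1110011010101110 = 0xE6AE (16 bits → U+E6AE).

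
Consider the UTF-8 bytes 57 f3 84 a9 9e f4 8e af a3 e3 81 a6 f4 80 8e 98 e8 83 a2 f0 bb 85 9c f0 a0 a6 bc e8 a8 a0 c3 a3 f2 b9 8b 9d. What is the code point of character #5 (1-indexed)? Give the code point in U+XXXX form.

U+100398

Offset 0: leading byte 0x57 = 01010111 → 1-byte char #1 = 57.
Offset 1: leading byte 0xF3 = 11110011 → 4-byte char #2 = F3 84 A9 9E.
Offset 5: leading byte 0xF4 = 11110100 → 4-byte char #3 = F4 8E AF A3.
Offset 9: leading byte 0xE3 = 11100011 → 3-byte char #4 = E3 81 A6.
Offset 12: leading byte 0xF4 = 11110100 → 4-byte char #5 = F4 80 8E 98.
Leading byte 0xF4 = 11110100 matches 11110xxx → 4-byte sequence.
Byte 1: 0xF4 = 11110100, payload 100 (3 bits).
Byte 2: 0x80 = 10000000 (10xxxxxx ✓), payload 000000.
Byte 3: 0x8E = 10001110 (10xxxxxx ✓), payload 001110.
Byte 4: 0x98 = 10011000 (10xxxxxx ✓), payload 011000.
Concatenate: 100000000001110011000 = 0x100398 (21 bits → U+100398).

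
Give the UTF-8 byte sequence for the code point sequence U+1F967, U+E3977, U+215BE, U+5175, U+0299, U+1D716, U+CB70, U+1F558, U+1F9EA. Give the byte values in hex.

F0 9F A5 A7 F3 A3 A5 B7 F0 A1 96 BE E5 85 B5 CA 99 F0 9D 9C 96 EC AD B0 F0 9F 95 98 F0 9F A7 AA

U+1F967: 4-byte form → F0 9F A5 A7.
U+E3977: 4-byte form → F3 A3 A5 B7.
U+215BE: 4-byte form → F0 A1 96 BE.
U+5175: 3-byte form → E5 85 B5.
U+0299: 2-byte form → CA 99.
U+1D716: 4-byte form → F0 9D 9C 96.
U+CB70: 3-byte form → EC AD B0.
U+1F558: 4-byte form → F0 9F 95 98.
U+1F9EA: 4-byte form → F0 9F A7 AA.
Concatenated (32 bytes): F0 9F A5 A7 F3 A3 A5 B7 F0 A1 96 BE E5 85 B5 CA 99 F0 9D 9C 96 EC AD B0 F0 9F 95 98 F0 9F A7 AA.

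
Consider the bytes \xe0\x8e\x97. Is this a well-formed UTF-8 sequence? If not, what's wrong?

invalid (overlong encoding)

Leading byte 0xE0 = 11100000 → 3-byte form.
Continuation bytes all match 10xxxxxx. Payload decodes to 0x397.
But 0x397 < 0x800, the minimum for a 3-byte sequence — this is an overlong encoding.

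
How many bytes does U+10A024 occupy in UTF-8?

U+10A024 = 0x10A024. UTF-8 uses 1 byte below 0x80, 2 below 0x800, 3 below 0x10000, 4 up to 0x10FFFF. 0x10A024 is in U+10000–U+10FFFF → 4 bytes.

4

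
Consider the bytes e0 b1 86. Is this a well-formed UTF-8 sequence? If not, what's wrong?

Leading byte 0xE0 = 11100000 → 3-byte form.
Continuation bytes 0xB1=10110001, 0x86=10000110 all match 10xxxxxx.
Decoded value 0xC46 is ≥ 0x800 (shortest form) and not a surrogate.

valid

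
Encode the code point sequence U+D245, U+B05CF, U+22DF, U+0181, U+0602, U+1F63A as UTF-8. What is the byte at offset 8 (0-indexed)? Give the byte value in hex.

0x8B

U+D245 → 3-byte form ED 89 85 at offsets 0–2.
U+B05CF → 4-byte form F2 B0 97 8F at offsets 3–6.
U+22DF → 3-byte form E2 8B 9F at offsets 7–9.
Offset 8 falls in char 3's range; it's byte 2 of E2 8B 9F = 0x8B.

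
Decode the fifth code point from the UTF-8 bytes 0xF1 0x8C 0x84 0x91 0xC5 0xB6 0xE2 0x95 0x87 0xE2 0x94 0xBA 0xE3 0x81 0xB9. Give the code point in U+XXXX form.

U+3079

Offset 0: leading byte 0xF1 = 11110001 → 4-byte char #1 = F1 8C 84 91.
Offset 4: leading byte 0xC5 = 11000101 → 2-byte char #2 = C5 B6.
Offset 6: leading byte 0xE2 = 11100010 → 3-byte char #3 = E2 95 87.
Offset 9: leading byte 0xE2 = 11100010 → 3-byte char #4 = E2 94 BA.
Offset 12: leading byte 0xE3 = 11100011 → 3-byte char #5 = E3 81 B9.
Leading byte 0xE3 = 11100011 matches 1110xxxx → 3-byte sequence.
Byte 1: 0xE3 = 11100011, payload 0011 (4 bits).
Byte 2: 0x81 = 10000001 (10xxxxxx ✓), payload 000001.
Byte 3: 0xB9 = 10111001 (10xxxxxx ✓), payload 111001.
Concatenate: 0011000001111001 = 0x3079 (16 bits → U+3079).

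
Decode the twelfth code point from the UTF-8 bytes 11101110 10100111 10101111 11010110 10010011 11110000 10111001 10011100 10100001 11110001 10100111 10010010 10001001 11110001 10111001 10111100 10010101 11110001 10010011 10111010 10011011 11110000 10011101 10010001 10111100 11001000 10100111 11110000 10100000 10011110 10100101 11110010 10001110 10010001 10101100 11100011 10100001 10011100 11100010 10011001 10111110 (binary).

U+267E

Offset 0: leading byte 0xEE = 11101110 → 3-byte char #1 = EE A7 AF.
Offset 3: leading byte 0xD6 = 11010110 → 2-byte char #2 = D6 93.
Offset 5: leading byte 0xF0 = 11110000 → 4-byte char #3 = F0 B9 9C A1.
Offset 9: leading byte 0xF1 = 11110001 → 4-byte char #4 = F1 A7 92 89.
Offset 13: leading byte 0xF1 = 11110001 → 4-byte char #5 = F1 B9 BC 95.
Offset 17: leading byte 0xF1 = 11110001 → 4-byte char #6 = F1 93 BA 9B.
Offset 21: leading byte 0xF0 = 11110000 → 4-byte char #7 = F0 9D 91 BC.
Offset 25: leading byte 0xC8 = 11001000 → 2-byte char #8 = C8 A7.
Offset 27: leading byte 0xF0 = 11110000 → 4-byte char #9 = F0 A0 9E A5.
Offset 31: leading byte 0xF2 = 11110010 → 4-byte char #10 = F2 8E 91 AC.
Offset 35: leading byte 0xE3 = 11100011 → 3-byte char #11 = E3 A1 9C.
Offset 38: leading byte 0xE2 = 11100010 → 3-byte char #12 = E2 99 BE.
Leading byte 0xE2 = 11100010 matches 1110xxxx → 3-byte sequence.
Byte 1: 0xE2 = 11100010, payload 0010 (4 bits).
Byte 2: 0x99 = 10011001 (10xxxxxx ✓), payload 011001.
Byte 3: 0xBE = 10111110 (10xxxxxx ✓), payload 111110.
Concatenate: 0010011001111110 = 0x267E (16 bits → U+267E).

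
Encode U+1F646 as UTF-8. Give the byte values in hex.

U+1F646 = 0x1F646 = 128582 decimal. In range U+10000–U+10FFFF → 4-byte form: 11110xxx 10xxxxxx 10xxxxxx 10xxxxxx.
Binary (21 bits): 000011111011001000110.
Split 3+6+6+6: 000 | 011111 | 011001 | 000110.
Byte 1: 11110000 = 0xF0.
Byte 2: 10011111 = 0x9F.
Byte 3: 10011001 = 0x99.
Byte 4: 10000110 = 0x86.

F0 9F 99 86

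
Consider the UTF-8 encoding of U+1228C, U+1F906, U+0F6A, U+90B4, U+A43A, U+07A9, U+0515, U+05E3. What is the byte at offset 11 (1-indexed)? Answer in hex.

1-indexed offset 11 is 0-indexed offset 10.
U+1228C → 4-byte form F0 92 8A 8C at offsets 0–3.
U+1F906 → 4-byte form F0 9F A4 86 at offsets 4–7.
U+0F6A → 3-byte form E0 BD AA at offsets 8–10.
Offset 10 falls in char 3's range; it's byte 3 of E0 BD AA = 0xAA.

0xAA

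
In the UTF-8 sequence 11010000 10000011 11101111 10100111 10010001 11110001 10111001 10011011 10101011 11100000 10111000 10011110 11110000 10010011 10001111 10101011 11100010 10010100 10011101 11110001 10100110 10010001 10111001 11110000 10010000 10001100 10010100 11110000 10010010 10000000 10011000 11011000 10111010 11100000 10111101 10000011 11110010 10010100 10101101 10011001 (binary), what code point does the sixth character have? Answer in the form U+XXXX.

U+251D

Offset 0: leading byte 0xD0 = 11010000 → 2-byte char #1 = D0 83.
Offset 2: leading byte 0xEF = 11101111 → 3-byte char #2 = EF A7 91.
Offset 5: leading byte 0xF1 = 11110001 → 4-byte char #3 = F1 B9 9B AB.
Offset 9: leading byte 0xE0 = 11100000 → 3-byte char #4 = E0 B8 9E.
Offset 12: leading byte 0xF0 = 11110000 → 4-byte char #5 = F0 93 8F AB.
Offset 16: leading byte 0xE2 = 11100010 → 3-byte char #6 = E2 94 9D.
Leading byte 0xE2 = 11100010 matches 1110xxxx → 3-byte sequence.
Byte 1: 0xE2 = 11100010, payload 0010 (4 bits).
Byte 2: 0x94 = 10010100 (10xxxxxx ✓), payload 010100.
Byte 3: 0x9D = 10011101 (10xxxxxx ✓), payload 011101.
Concatenate: 0010010100011101 = 0x251D (16 bits → U+251D).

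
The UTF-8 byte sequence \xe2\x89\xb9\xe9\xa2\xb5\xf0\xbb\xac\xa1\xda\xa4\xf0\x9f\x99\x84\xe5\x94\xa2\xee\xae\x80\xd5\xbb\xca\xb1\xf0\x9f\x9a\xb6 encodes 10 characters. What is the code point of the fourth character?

U+06A4

Offset 0: leading byte 0xE2 = 11100010 → 3-byte char #1 = E2 89 B9.
Offset 3: leading byte 0xE9 = 11101001 → 3-byte char #2 = E9 A2 B5.
Offset 6: leading byte 0xF0 = 11110000 → 4-byte char #3 = F0 BB AC A1.
Offset 10: leading byte 0xDA = 11011010 → 2-byte char #4 = DA A4.
Leading byte 0xDA = 11011010 matches 110xxxxx → 2-byte sequence.
Byte 1: 0xDA = 11011010, payload 11010 (5 bits).
Byte 2: 0xA4 = 10100100 (10xxxxxx ✓), payload 100100.
Concatenate: 11010100100 = 0x6A4 (11 bits → U+06A4).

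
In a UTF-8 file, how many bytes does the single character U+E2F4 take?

3

U+E2F4 = 0xE2F4. UTF-8 uses 1 byte below 0x80, 2 below 0x800, 3 below 0x10000, 4 up to 0x10FFFF. 0xE2F4 is in U+0800–U+FFFF → 3 bytes.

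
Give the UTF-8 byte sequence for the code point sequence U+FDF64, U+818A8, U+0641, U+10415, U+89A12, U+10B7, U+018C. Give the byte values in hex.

U+FDF64: 4-byte form → F3 BD BD A4.
U+818A8: 4-byte form → F2 81 A2 A8.
U+0641: 2-byte form → D9 81.
U+10415: 4-byte form → F0 90 90 95.
U+89A12: 4-byte form → F2 89 A8 92.
U+10B7: 3-byte form → E1 82 B7.
U+018C: 2-byte form → C6 8C.
Concatenated (23 bytes): F3 BD BD A4 F2 81 A2 A8 D9 81 F0 90 90 95 F2 89 A8 92 E1 82 B7 C6 8C.

F3 BD BD A4 F2 81 A2 A8 D9 81 F0 90 90 95 F2 89 A8 92 E1 82 B7 C6 8C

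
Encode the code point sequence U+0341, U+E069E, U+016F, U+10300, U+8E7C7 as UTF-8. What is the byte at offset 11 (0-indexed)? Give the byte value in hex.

0x80

U+0341 → 2-byte form CD 81 at offsets 0–1.
U+E069E → 4-byte form F3 A0 9A 9E at offsets 2–5.
U+016F → 2-byte form C5 AF at offsets 6–7.
U+10300 → 4-byte form F0 90 8C 80 at offsets 8–11.
Offset 11 falls in char 4's range; it's byte 4 of F0 90 8C 80 = 0x80.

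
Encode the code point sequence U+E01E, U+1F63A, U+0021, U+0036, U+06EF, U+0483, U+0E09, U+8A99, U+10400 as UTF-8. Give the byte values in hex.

EE 80 9E F0 9F 98 BA 21 36 DB AF D2 83 E0 B8 89 E8 AA 99 F0 90 90 80

U+E01E: 3-byte form → EE 80 9E.
U+1F63A: 4-byte form → F0 9F 98 BA.
U+0021: 1-byte form → 21.
U+0036: 1-byte form → 36.
U+06EF: 2-byte form → DB AF.
U+0483: 2-byte form → D2 83.
U+0E09: 3-byte form → E0 B8 89.
U+8A99: 3-byte form → E8 AA 99.
U+10400: 4-byte form → F0 90 90 80.
Concatenated (23 bytes): EE 80 9E F0 9F 98 BA 21 36 DB AF D2 83 E0 B8 89 E8 AA 99 F0 90 90 80.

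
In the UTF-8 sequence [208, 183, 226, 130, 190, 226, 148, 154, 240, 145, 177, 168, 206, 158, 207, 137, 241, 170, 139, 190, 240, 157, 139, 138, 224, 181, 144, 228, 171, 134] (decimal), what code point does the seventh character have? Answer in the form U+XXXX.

Offset 0: leading byte 0xD0 = 11010000 → 2-byte char #1 = D0 B7.
Offset 2: leading byte 0xE2 = 11100010 → 3-byte char #2 = E2 82 BE.
Offset 5: leading byte 0xE2 = 11100010 → 3-byte char #3 = E2 94 9A.
Offset 8: leading byte 0xF0 = 11110000 → 4-byte char #4 = F0 91 B1 A8.
Offset 12: leading byte 0xCE = 11001110 → 2-byte char #5 = CE 9E.
Offset 14: leading byte 0xCF = 11001111 → 2-byte char #6 = CF 89.
Offset 16: leading byte 0xF1 = 11110001 → 4-byte char #7 = F1 AA 8B BE.
Leading byte 0xF1 = 11110001 matches 11110xxx → 4-byte sequence.
Byte 1: 0xF1 = 11110001, payload 001 (3 bits).
Byte 2: 0xAA = 10101010 (10xxxxxx ✓), payload 101010.
Byte 3: 0x8B = 10001011 (10xxxxxx ✓), payload 001011.
Byte 4: 0xBE = 10111110 (10xxxxxx ✓), payload 111110.
Concatenate: 001101010001011111110 = 0x6A2FE (21 bits → U+6A2FE).

U+6A2FE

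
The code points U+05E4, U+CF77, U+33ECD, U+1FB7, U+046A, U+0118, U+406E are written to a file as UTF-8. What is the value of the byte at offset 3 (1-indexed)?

0xEC

1-indexed offset 3 is 0-indexed offset 2.
U+05E4 → 2-byte form D7 A4 at offsets 0–1.
U+CF77 → 3-byte form EC BD B7 at offsets 2–4.
Offset 2 falls in char 2's range; it's byte 1 of EC BD B7 = 0xEC.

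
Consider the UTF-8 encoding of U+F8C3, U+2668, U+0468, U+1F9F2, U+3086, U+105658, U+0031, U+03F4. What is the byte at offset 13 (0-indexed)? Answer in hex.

U+F8C3 → 3-byte form EF A3 83 at offsets 0–2.
U+2668 → 3-byte form E2 99 A8 at offsets 3–5.
U+0468 → 2-byte form D1 A8 at offsets 6–7.
U+1F9F2 → 4-byte form F0 9F A7 B2 at offsets 8–11.
U+3086 → 3-byte form E3 82 86 at offsets 12–14.
Offset 13 falls in char 5's range; it's byte 2 of E3 82 86 = 0x82.

0x82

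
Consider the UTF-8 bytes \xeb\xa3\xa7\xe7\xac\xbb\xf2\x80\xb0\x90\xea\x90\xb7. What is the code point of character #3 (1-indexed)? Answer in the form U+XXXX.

U+80C10

Offset 0: leading byte 0xEB = 11101011 → 3-byte char #1 = EB A3 A7.
Offset 3: leading byte 0xE7 = 11100111 → 3-byte char #2 = E7 AC BB.
Offset 6: leading byte 0xF2 = 11110010 → 4-byte char #3 = F2 80 B0 90.
Leading byte 0xF2 = 11110010 matches 11110xxx → 4-byte sequence.
Byte 1: 0xF2 = 11110010, payload 010 (3 bits).
Byte 2: 0x80 = 10000000 (10xxxxxx ✓), payload 000000.
Byte 3: 0xB0 = 10110000 (10xxxxxx ✓), payload 110000.
Byte 4: 0x90 = 10010000 (10xxxxxx ✓), payload 010000.
Concatenate: 010000000110000010000 = 0x80C10 (21 bits → U+80C10).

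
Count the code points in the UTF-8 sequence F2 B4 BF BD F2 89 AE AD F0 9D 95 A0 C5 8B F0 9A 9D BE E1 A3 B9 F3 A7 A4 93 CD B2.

8

Byte at offset 0: 0xF2 = 11110010 → 4-byte char (#1). Advance 4.
Byte at offset 4: 0xF2 = 11110010 → 4-byte char (#2). Advance 4.
Byte at offset 8: 0xF0 = 11110000 → 4-byte char (#3). Advance 4.
Byte at offset 12: 0xC5 = 11000101 → 2-byte char (#4). Advance 2.
Byte at offset 14: 0xF0 = 11110000 → 4-byte char (#5). Advance 4.
Byte at offset 18: 0xE1 = 11100001 → 3-byte char (#6). Advance 3.
Byte at offset 21: 0xF3 = 11110011 → 4-byte char (#7). Advance 4.
Byte at offset 25: 0xCD = 11001101 → 2-byte char (#8). Advance 2.
Reached end at offset 27 after 8 code points.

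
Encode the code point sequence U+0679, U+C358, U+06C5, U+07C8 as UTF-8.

U+0679: 2-byte form → D9 B9.
U+C358: 3-byte form → EC 8D 98.
U+06C5: 2-byte form → DB 85.
U+07C8: 2-byte form → DF 88.
Concatenated (9 bytes): D9 B9 EC 8D 98 DB 85 DF 88.

D9 B9 EC 8D 98 DB 85 DF 88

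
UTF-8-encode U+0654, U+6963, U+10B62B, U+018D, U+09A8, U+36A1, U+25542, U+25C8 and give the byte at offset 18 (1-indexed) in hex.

1-indexed offset 18 is 0-indexed offset 17.
U+0654 → 2-byte form D9 94 at offsets 0–1.
U+6963 → 3-byte form E6 A5 A3 at offsets 2–4.
U+10B62B → 4-byte form F4 8B 98 AB at offsets 5–8.
U+018D → 2-byte form C6 8D at offsets 9–10.
U+09A8 → 3-byte form E0 A6 A8 at offsets 11–13.
U+36A1 → 3-byte form E3 9A A1 at offsets 14–16.
U+25542 → 4-byte form F0 A5 95 82 at offsets 17–20.
Offset 17 falls in char 7's range; it's byte 1 of F0 A5 95 82 = 0xF0.

0xF0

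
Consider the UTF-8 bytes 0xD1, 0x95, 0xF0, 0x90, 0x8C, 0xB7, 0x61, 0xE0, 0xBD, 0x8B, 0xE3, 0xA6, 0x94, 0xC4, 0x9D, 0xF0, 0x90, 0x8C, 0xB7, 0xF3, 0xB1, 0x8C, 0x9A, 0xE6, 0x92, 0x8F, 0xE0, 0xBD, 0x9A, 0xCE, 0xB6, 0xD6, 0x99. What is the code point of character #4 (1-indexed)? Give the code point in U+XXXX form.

U+0F4B

Offset 0: leading byte 0xD1 = 11010001 → 2-byte char #1 = D1 95.
Offset 2: leading byte 0xF0 = 11110000 → 4-byte char #2 = F0 90 8C B7.
Offset 6: leading byte 0x61 = 01100001 → 1-byte char #3 = 61.
Offset 7: leading byte 0xE0 = 11100000 → 3-byte char #4 = E0 BD 8B.
Leading byte 0xE0 = 11100000 matches 1110xxxx → 3-byte sequence.
Byte 1: 0xE0 = 11100000, payload 0000 (4 bits).
Byte 2: 0xBD = 10111101 (10xxxxxx ✓), payload 111101.
Byte 3: 0x8B = 10001011 (10xxxxxx ✓), payload 001011.
Concatenate: 0000111101001011 = 0xF4B (16 bits → U+0F4B).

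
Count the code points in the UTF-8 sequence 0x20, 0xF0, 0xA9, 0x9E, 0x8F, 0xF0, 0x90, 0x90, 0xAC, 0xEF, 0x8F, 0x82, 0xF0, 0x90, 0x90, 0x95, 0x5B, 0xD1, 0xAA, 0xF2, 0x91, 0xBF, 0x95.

Byte at offset 0: 0x20 = 00100000 → 1-byte char (#1). Advance 1.
Byte at offset 1: 0xF0 = 11110000 → 4-byte char (#2). Advance 4.
Byte at offset 5: 0xF0 = 11110000 → 4-byte char (#3). Advance 4.
Byte at offset 9: 0xEF = 11101111 → 3-byte char (#4). Advance 3.
Byte at offset 12: 0xF0 = 11110000 → 4-byte char (#5). Advance 4.
Byte at offset 16: 0x5B = 01011011 → 1-byte char (#6). Advance 1.
Byte at offset 17: 0xD1 = 11010001 → 2-byte char (#7). Advance 2.
Byte at offset 19: 0xF2 = 11110010 → 4-byte char (#8). Advance 4.
Reached end at offset 23 after 8 code points.

8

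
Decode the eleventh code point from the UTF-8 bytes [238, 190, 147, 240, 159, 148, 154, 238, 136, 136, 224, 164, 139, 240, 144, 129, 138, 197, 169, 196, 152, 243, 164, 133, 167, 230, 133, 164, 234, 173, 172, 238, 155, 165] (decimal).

Offset 0: leading byte 0xEE = 11101110 → 3-byte char #1 = EE BE 93.
Offset 3: leading byte 0xF0 = 11110000 → 4-byte char #2 = F0 9F 94 9A.
Offset 7: leading byte 0xEE = 11101110 → 3-byte char #3 = EE 88 88.
Offset 10: leading byte 0xE0 = 11100000 → 3-byte char #4 = E0 A4 8B.
Offset 13: leading byte 0xF0 = 11110000 → 4-byte char #5 = F0 90 81 8A.
Offset 17: leading byte 0xC5 = 11000101 → 2-byte char #6 = C5 A9.
Offset 19: leading byte 0xC4 = 11000100 → 2-byte char #7 = C4 98.
Offset 21: leading byte 0xF3 = 11110011 → 4-byte char #8 = F3 A4 85 A7.
Offset 25: leading byte 0xE6 = 11100110 → 3-byte char #9 = E6 85 A4.
Offset 28: leading byte 0xEA = 11101010 → 3-byte char #10 = EA AD AC.
Offset 31: leading byte 0xEE = 11101110 → 3-byte char #11 = EE 9B A5.
Leading byte 0xEE = 11101110 matches 1110xxxx → 3-byte sequence.
Byte 1: 0xEE = 11101110, payload 1110 (4 bits).
Byte 2: 0x9B = 10011011 (10xxxxxx ✓), payload 011011.
Byte 3: 0xA5 = 10100101 (10xxxxxx ✓), payload 100101.
Concatenate: 1110011011100101 = 0xE6E5 (16 bits → U+E6E5).

U+E6E5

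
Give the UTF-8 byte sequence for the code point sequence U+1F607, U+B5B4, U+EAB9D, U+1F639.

F0 9F 98 87 EB 96 B4 F3 AA AE 9D F0 9F 98 B9

U+1F607: 4-byte form → F0 9F 98 87.
U+B5B4: 3-byte form → EB 96 B4.
U+EAB9D: 4-byte form → F3 AA AE 9D.
U+1F639: 4-byte form → F0 9F 98 B9.
Concatenated (15 bytes): F0 9F 98 87 EB 96 B4 F3 AA AE 9D F0 9F 98 B9.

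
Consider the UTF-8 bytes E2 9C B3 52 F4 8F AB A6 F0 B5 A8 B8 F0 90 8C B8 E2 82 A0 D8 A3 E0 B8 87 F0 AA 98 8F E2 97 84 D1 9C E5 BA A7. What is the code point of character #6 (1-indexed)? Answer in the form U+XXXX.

Offset 0: leading byte 0xE2 = 11100010 → 3-byte char #1 = E2 9C B3.
Offset 3: leading byte 0x52 = 01010010 → 1-byte char #2 = 52.
Offset 4: leading byte 0xF4 = 11110100 → 4-byte char #3 = F4 8F AB A6.
Offset 8: leading byte 0xF0 = 11110000 → 4-byte char #4 = F0 B5 A8 B8.
Offset 12: leading byte 0xF0 = 11110000 → 4-byte char #5 = F0 90 8C B8.
Offset 16: leading byte 0xE2 = 11100010 → 3-byte char #6 = E2 82 A0.
Leading byte 0xE2 = 11100010 matches 1110xxxx → 3-byte sequence.
Byte 1: 0xE2 = 11100010, payload 0010 (4 bits).
Byte 2: 0x82 = 10000010 (10xxxxxx ✓), payload 000010.
Byte 3: 0xA0 = 10100000 (10xxxxxx ✓), payload 100000.
Concatenate: 0010000010100000 = 0x20A0 (16 bits → U+20A0).

U+20A0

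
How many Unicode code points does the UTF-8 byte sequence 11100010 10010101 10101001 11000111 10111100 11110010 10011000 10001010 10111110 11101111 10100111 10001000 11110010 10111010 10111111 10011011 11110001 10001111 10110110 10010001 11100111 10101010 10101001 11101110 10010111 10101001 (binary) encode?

8

Byte at offset 0: 0xE2 = 11100010 → 3-byte char (#1). Advance 3.
Byte at offset 3: 0xC7 = 11000111 → 2-byte char (#2). Advance 2.
Byte at offset 5: 0xF2 = 11110010 → 4-byte char (#3). Advance 4.
Byte at offset 9: 0xEF = 11101111 → 3-byte char (#4). Advance 3.
Byte at offset 12: 0xF2 = 11110010 → 4-byte char (#5). Advance 4.
Byte at offset 16: 0xF1 = 11110001 → 4-byte char (#6). Advance 4.
Byte at offset 20: 0xE7 = 11100111 → 3-byte char (#7). Advance 3.
Byte at offset 23: 0xEE = 11101110 → 3-byte char (#8). Advance 3.
Reached end at offset 26 after 8 code points.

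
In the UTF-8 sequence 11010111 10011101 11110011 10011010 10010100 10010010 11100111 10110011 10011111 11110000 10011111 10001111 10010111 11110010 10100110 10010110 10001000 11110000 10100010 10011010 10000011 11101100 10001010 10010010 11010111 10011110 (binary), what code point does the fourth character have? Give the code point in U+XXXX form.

U+1F3D7

Offset 0: leading byte 0xD7 = 11010111 → 2-byte char #1 = D7 9D.
Offset 2: leading byte 0xF3 = 11110011 → 4-byte char #2 = F3 9A 94 92.
Offset 6: leading byte 0xE7 = 11100111 → 3-byte char #3 = E7 B3 9F.
Offset 9: leading byte 0xF0 = 11110000 → 4-byte char #4 = F0 9F 8F 97.
Leading byte 0xF0 = 11110000 matches 11110xxx → 4-byte sequence.
Byte 1: 0xF0 = 11110000, payload 000 (3 bits).
Byte 2: 0x9F = 10011111 (10xxxxxx ✓), payload 011111.
Byte 3: 0x8F = 10001111 (10xxxxxx ✓), payload 001111.
Byte 4: 0x97 = 10010111 (10xxxxxx ✓), payload 010111.
Concatenate: 000011111001111010111 = 0x1F3D7 (21 bits → U+1F3D7).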